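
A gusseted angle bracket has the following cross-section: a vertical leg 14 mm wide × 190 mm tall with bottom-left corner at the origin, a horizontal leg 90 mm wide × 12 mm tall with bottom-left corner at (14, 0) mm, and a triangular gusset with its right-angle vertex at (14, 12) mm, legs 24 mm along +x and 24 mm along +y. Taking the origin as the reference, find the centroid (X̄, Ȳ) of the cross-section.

vertical leg: A = 14 × 190 = 2660.00, centroid at (7.00, 95.00).
horizontal leg: A = 90 × 12 = 1080.00, centroid at (59.00, 6.00).
gusset: A = ½·24·24 = 288.00, centroid at (22.00, 20.00).
ΣA = 4028.00 mm²
ΣAX̄ = (2660.00)(7.00) + (1080.00)(59.00) + (288.00)(22.00) = 88676.00 mm³
ΣAȲ = (2660.00)(95.00) + (1080.00)(6.00) + (288.00)(20.00) = 264940.00 mm³
X̄ = 88676.00 / 4028.00 = 22.01 mm
Ȳ = 264940.00 / 4028.00 = 65.77 mm

X̄ = 22.01 mm, Ȳ = 65.77 mm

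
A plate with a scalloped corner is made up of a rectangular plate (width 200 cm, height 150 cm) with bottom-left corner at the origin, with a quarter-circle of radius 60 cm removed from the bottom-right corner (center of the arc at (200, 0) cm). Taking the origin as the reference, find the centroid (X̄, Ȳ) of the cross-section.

X̄ = 92.24 cm, Ȳ = 80.15 cm

Part | A | x̄ᵢ | ȳᵢ | A·x̄ᵢ | A·ȳᵢ
plate | 30000.00 | 100.00 | 75.00 | 3000000.00 | 2250000.00
removed quarter-circle | -2827.43 | 174.54 | 25.46 | -493486.68 | -72000.00
Σ | 27172.57 |  |  | 2506513.32 | 2178000.00
X̄ = 2506513.32 / 27172.57 = 92.24 cm
Ȳ = 2178000.00 / 27172.57 = 80.15 cm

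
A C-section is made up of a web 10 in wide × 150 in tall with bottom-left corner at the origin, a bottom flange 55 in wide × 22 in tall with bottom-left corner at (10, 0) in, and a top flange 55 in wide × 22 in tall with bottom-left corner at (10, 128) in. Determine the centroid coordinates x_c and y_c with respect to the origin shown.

Part | A | x̄ᵢ | ȳᵢ | A·x̄ᵢ | A·ȳᵢ
web | 1500.00 | 5.00 | 75.00 | 7500.00 | 112500.00
bottom flange | 1210.00 | 37.50 | 11.00 | 45375.00 | 13310.00
top flange | 1210.00 | 37.50 | 139.00 | 45375.00 | 168190.00
Σ | 3920.00 |  |  | 98250.00 | 294000.00
x_c = 98250.00 / 3920.00 = 25.06 in
y_c = 294000.00 / 3920.00 = 75.00 in

x_c = 25.06 in, y_c = 75.00 in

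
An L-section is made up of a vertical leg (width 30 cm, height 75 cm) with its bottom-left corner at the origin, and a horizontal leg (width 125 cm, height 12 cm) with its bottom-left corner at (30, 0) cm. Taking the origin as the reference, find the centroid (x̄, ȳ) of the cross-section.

vertical leg: A = 30 × 75 = 2250.00, centroid at (15.00, 37.50).
horizontal leg: A = 125 × 12 = 1500.00, centroid at (92.50, 6.00).
ΣA = 3750.00 cm²
ΣAx̄ = (2250.00)(15.00) + (1500.00)(92.50) = 172500.00 cm³
ΣAȳ = (2250.00)(37.50) + (1500.00)(6.00) = 93375.00 cm³
x̄ = 172500.00 / 3750.00 = 46.00 cm
ȳ = 93375.00 / 3750.00 = 24.90 cm

x̄ = 46.00 cm, ȳ = 24.90 cm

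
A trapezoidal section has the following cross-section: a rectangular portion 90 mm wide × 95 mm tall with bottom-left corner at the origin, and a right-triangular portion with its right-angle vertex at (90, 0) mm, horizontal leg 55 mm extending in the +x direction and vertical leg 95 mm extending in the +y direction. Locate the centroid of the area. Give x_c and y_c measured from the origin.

x_c = 59.82 mm, y_c = 43.79 mm

Part | A | x̄ᵢ | ȳᵢ | A·x̄ᵢ | A·ȳᵢ
rectangular portion | 8550.00 | 45.00 | 47.50 | 384750.00 | 406125.00
triangular portion | 2612.50 | 108.33 | 31.67 | 283020.83 | 82729.17
Σ | 11162.50 |  |  | 667770.83 | 488854.17
x_c = 667770.83 / 11162.50 = 59.82 mm
y_c = 488854.17 / 11162.50 = 43.79 mm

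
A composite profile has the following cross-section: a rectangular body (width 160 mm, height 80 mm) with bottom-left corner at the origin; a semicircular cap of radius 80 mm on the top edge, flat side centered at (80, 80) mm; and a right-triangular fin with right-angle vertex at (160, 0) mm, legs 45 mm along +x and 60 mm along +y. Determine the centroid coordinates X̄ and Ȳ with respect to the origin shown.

X̄ = 85.30 mm, Ȳ = 69.60 mm

Part | A | x̄ᵢ | ȳᵢ | A·x̄ᵢ | A·ȳᵢ
rectangular body | 12800.00 | 80.00 | 40.00 | 1024000.00 | 512000.00
semicircular top | 10053.10 | 80.00 | 113.95 | 804247.72 | 1145581.05
triangular fin | 1350.00 | 175.00 | 20.00 | 236250.00 | 27000.00
Σ | 24203.10 |  |  | 2064497.72 | 1684581.05
X̄ = 2064497.72 / 24203.10 = 85.30 mm
Ȳ = 1684581.05 / 24203.10 = 69.60 mm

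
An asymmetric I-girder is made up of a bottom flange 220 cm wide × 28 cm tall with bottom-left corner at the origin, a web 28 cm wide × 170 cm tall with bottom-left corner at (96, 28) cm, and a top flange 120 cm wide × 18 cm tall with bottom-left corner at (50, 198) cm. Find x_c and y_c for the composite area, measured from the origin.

x_c = 110.00 cm, y_c = 81.90 cm

bottom flange: A = 220 × 28 = 6160.00, centroid at (110.00, 14.00).
web: A = 28 × 170 = 4760.00, centroid at (110.00, 113.00).
top flange: A = 120 × 18 = 2160.00, centroid at (110.00, 207.00).
ΣA = 13080.00 cm²
ΣAx_c = (6160.00)(110.00) + (4760.00)(110.00) + (2160.00)(110.00) = 1438800.00 cm³
ΣAy_c = (6160.00)(14.00) + (4760.00)(113.00) + (2160.00)(207.00) = 1071240.00 cm³
x_c = 1438800.00 / 13080.00 = 110.00 cm
y_c = 1071240.00 / 13080.00 = 81.90 cm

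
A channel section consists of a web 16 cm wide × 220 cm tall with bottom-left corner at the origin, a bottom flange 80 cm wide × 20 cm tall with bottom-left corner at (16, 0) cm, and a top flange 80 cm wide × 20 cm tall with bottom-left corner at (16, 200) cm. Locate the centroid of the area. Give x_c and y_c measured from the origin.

web: A = 16 × 220 = 3520.00, centroid at (8.00, 110.00).
bottom flange: A = 80 × 20 = 1600.00, centroid at (56.00, 10.00).
top flange: A = 80 × 20 = 1600.00, centroid at (56.00, 210.00).
ΣA = 6720.00 cm²
ΣAx_c = (3520.00)(8.00) + (1600.00)(56.00) + (1600.00)(56.00) = 207360.00 cm³
ΣAy_c = (3520.00)(110.00) + (1600.00)(10.00) + (1600.00)(210.00) = 739200.00 cm³
x_c = 207360.00 / 6720.00 = 30.86 cm
y_c = 739200.00 / 6720.00 = 110.00 cm

x_c = 30.86 cm, y_c = 110.00 cm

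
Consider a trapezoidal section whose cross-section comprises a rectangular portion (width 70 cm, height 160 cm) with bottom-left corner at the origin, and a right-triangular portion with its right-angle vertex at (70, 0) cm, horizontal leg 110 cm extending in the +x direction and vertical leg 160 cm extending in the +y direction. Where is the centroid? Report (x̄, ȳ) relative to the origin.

rectangular portion: A = 70 × 160 = 11200.00, centroid at (35.00, 80.00).
triangular portion: A = ½·110·160 = 8800.00, centroid at (106.67, 53.33).
ΣA = 20000.00 cm²
ΣAx̄ = (11200.00)(35.00) + (8800.00)(106.67) = 1330666.67 cm³
ΣAȳ = (11200.00)(80.00) + (8800.00)(53.33) = 1365333.33 cm³
x̄ = 1330666.67 / 20000.00 = 66.53 cm
ȳ = 1365333.33 / 20000.00 = 68.27 cm

x̄ = 66.53 cm, ȳ = 68.27 cm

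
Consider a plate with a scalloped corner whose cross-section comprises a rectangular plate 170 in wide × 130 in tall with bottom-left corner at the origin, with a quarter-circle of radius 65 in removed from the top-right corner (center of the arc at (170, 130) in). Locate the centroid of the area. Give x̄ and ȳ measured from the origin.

plate: A = 170 × 130 = 22100.00, centroid at (85.00, 65.00).
removed quarter-circle: A = −¼π·65² = -3318.31, centroid at (142.41, 102.41).
ΣA = 18781.69 in²
ΣAx̄ = (22100.00)(85.00) + (-3318.31)(142.41) = 1405929.44 in³
ΣAȳ = (22100.00)(65.00) + (-3318.31)(102.41) = 1096661.73 in³
x̄ = 1405929.44 / 18781.69 = 74.86 in
ȳ = 1096661.73 / 18781.69 = 58.39 in

x̄ = 74.86 in, ȳ = 58.39 in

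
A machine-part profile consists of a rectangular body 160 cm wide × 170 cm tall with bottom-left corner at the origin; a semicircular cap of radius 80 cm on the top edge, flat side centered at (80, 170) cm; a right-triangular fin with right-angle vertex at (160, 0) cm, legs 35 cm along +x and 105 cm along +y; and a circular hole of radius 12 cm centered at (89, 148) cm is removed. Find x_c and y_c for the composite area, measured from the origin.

rectangular body: A = 160 × 170 = 27200.00, centroid at (80.00, 85.00).
semicircular top: A = ½π·80² = 10053.10, centroid at (80.00, 203.95).
triangular fin: A = ½·35·105 = 1837.50, centroid at (171.67, 35.00).
hole: A = −π·12² = -452.39, centroid at (89.00, 148.00).
ΣA = 38638.21 cm²
ΣAx_c = (27200.00)(80.00) + (10053.10)(80.00) + (1837.50)(171.67) + (-452.39)(89.00) = 3255422.57 cm³
ΣAy_c = (27200.00)(85.00) + (10053.10)(203.95) + (1837.50)(35.00) + (-452.39)(148.00) = 4359718.61 cm³
x_c = 3255422.57 / 38638.21 = 84.25 cm
y_c = 4359718.61 / 38638.21 = 112.83 cm

x_c = 84.25 cm, y_c = 112.83 cm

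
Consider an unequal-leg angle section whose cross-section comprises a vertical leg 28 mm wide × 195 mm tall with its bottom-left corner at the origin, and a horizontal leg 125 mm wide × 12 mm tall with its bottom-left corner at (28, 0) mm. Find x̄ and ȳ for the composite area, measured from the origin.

Part | A | x̄ᵢ | ȳᵢ | A·x̄ᵢ | A·ȳᵢ
vertical leg | 5460.00 | 14.00 | 97.50 | 76440.00 | 532350.00
horizontal leg | 1500.00 | 90.50 | 6.00 | 135750.00 | 9000.00
Σ | 6960.00 |  |  | 212190.00 | 541350.00
x̄ = 212190.00 / 6960.00 = 30.49 mm
ȳ = 541350.00 / 6960.00 = 77.78 mm

x̄ = 30.49 mm, ȳ = 77.78 mm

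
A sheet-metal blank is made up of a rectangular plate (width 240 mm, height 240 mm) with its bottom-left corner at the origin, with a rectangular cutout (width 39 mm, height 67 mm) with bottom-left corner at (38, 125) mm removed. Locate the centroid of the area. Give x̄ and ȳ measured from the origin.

plate: A = 240 × 240 = 57600.00, centroid at (120.00, 120.00).
hole: A = −(39 × 67) = -2613.00, centroid at (57.50, 158.50).
ΣA = 54987.00 mm²
ΣAx̄ = (57600.00)(120.00) + (-2613.00)(57.50) = 6761752.50 mm³
ΣAȳ = (57600.00)(120.00) + (-2613.00)(158.50) = 6497839.50 mm³
x̄ = 6761752.50 / 54987.00 = 122.97 mm
ȳ = 6497839.50 / 54987.00 = 118.17 mm

x̄ = 122.97 mm, ȳ = 118.17 mm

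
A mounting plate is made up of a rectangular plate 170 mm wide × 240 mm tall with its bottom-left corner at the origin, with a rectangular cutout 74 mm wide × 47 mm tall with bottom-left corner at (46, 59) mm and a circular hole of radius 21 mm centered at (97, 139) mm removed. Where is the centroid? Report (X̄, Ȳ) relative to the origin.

X̄ = 84.73 mm, Ȳ = 122.90 mm

Part | A | x̄ᵢ | ȳᵢ | A·x̄ᵢ | A·ȳᵢ
plate | 40800.00 | 85.00 | 120.00 | 3468000.00 | 4896000.00
hole 1 | -3478.00 | 83.00 | 82.50 | -288674.00 | -286935.00
hole 2 | -1385.44 | 97.00 | 139.00 | -134387.91 | -192576.49
Σ | 35936.56 |  |  | 3044938.09 | 4416488.51
X̄ = 3044938.09 / 35936.56 = 84.73 mm
Ȳ = 4416488.51 / 35936.56 = 122.90 mm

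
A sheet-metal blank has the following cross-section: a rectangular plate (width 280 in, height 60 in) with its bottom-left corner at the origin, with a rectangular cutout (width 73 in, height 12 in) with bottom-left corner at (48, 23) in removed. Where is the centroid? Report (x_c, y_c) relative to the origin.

plate: A = 280 × 60 = 16800.00, centroid at (140.00, 30.00).
hole: A = −(73 × 12) = -876.00, centroid at (84.50, 29.00).
ΣA = 15924.00 in²
ΣAx_c = (16800.00)(140.00) + (-876.00)(84.50) = 2277978.00 in³
ΣAy_c = (16800.00)(30.00) + (-876.00)(29.00) = 478596.00 in³
x_c = 2277978.00 / 15924.00 = 143.05 in
y_c = 478596.00 / 15924.00 = 30.06 in

x_c = 143.05 in, y_c = 30.06 in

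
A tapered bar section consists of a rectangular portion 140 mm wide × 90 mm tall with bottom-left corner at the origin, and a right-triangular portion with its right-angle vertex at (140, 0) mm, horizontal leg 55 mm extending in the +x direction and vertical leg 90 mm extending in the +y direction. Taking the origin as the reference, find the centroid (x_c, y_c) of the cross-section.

x_c = 84.50 mm, y_c = 42.54 mm

Part | A | x̄ᵢ | ȳᵢ | A·x̄ᵢ | A·ȳᵢ
rectangular portion | 12600.00 | 70.00 | 45.00 | 882000.00 | 567000.00
triangular portion | 2475.00 | 158.33 | 30.00 | 391875.00 | 74250.00
Σ | 15075.00 |  |  | 1273875.00 | 641250.00
x_c = 1273875.00 / 15075.00 = 84.50 mm
y_c = 641250.00 / 15075.00 = 42.54 mm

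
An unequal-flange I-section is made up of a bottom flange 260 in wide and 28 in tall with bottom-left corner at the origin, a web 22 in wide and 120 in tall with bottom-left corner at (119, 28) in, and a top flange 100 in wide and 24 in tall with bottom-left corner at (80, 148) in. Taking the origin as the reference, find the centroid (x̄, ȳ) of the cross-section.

x̄ = 130.00 in, ȳ = 58.30 in

Part | A | x̄ᵢ | ȳᵢ | A·x̄ᵢ | A·ȳᵢ
bottom flange | 7280.00 | 130.00 | 14.00 | 946400.00 | 101920.00
web | 2640.00 | 130.00 | 88.00 | 343200.00 | 232320.00
top flange | 2400.00 | 130.00 | 160.00 | 312000.00 | 384000.00
Σ | 12320.00 |  |  | 1601600.00 | 718240.00
x̄ = 1601600.00 / 12320.00 = 130.00 in
ȳ = 718240.00 / 12320.00 = 58.30 in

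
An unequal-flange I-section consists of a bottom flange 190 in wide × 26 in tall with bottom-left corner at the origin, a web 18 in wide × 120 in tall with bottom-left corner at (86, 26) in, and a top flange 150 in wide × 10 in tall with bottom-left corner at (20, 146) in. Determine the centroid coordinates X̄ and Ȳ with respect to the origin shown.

bottom flange: A = 190 × 26 = 4940.00, centroid at (95.00, 13.00).
web: A = 18 × 120 = 2160.00, centroid at (95.00, 86.00).
top flange: A = 150 × 10 = 1500.00, centroid at (95.00, 151.00).
ΣA = 8600.00 in²
ΣAX̄ = (4940.00)(95.00) + (2160.00)(95.00) + (1500.00)(95.00) = 817000.00 in³
ΣAȲ = (4940.00)(13.00) + (2160.00)(86.00) + (1500.00)(151.00) = 476480.00 in³
X̄ = 817000.00 / 8600.00 = 95.00 in
Ȳ = 476480.00 / 8600.00 = 55.40 in

X̄ = 95.00 in, Ȳ = 55.40 in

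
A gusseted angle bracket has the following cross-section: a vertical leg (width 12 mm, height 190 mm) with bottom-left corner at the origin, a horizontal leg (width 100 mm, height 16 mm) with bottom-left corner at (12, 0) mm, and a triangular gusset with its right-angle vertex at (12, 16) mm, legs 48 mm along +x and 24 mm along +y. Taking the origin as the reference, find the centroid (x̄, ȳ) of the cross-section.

x̄ = 28.95 mm, ȳ = 54.58 mm

Part | A | x̄ᵢ | ȳᵢ | A·x̄ᵢ | A·ȳᵢ
vertical leg | 2280.00 | 6.00 | 95.00 | 13680.00 | 216600.00
horizontal leg | 1600.00 | 62.00 | 8.00 | 99200.00 | 12800.00
gusset | 576.00 | 28.00 | 24.00 | 16128.00 | 13824.00
Σ | 4456.00 |  |  | 129008.00 | 243224.00
x̄ = 129008.00 / 4456.00 = 28.95 mm
ȳ = 243224.00 / 4456.00 = 54.58 mm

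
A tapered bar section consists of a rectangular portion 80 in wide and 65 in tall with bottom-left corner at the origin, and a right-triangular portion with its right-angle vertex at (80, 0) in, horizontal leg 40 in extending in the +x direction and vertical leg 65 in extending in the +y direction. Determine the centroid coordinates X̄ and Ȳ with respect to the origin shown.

X̄ = 50.67 in, Ȳ = 30.33 in

Part | A | x̄ᵢ | ȳᵢ | A·x̄ᵢ | A·ȳᵢ
rectangular portion | 5200.00 | 40.00 | 32.50 | 208000.00 | 169000.00
triangular portion | 1300.00 | 93.33 | 21.67 | 121333.33 | 28166.67
Σ | 6500.00 |  |  | 329333.33 | 197166.67
X̄ = 329333.33 / 6500.00 = 50.67 in
Ȳ = 197166.67 / 6500.00 = 30.33 in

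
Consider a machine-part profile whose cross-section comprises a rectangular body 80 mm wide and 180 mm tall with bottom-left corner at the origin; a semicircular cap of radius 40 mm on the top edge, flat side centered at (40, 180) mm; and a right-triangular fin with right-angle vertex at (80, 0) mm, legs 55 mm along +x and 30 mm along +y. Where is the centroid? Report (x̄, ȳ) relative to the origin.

x̄ = 42.71 mm, ȳ = 101.44 mm

rectangular body: A = 80 × 180 = 14400.00, centroid at (40.00, 90.00).
semicircular top: A = ½π·40² = 2513.27, centroid at (40.00, 196.98).
triangular fin: A = ½·55·30 = 825.00, centroid at (98.33, 10.00).
ΣA = 17738.27 mm², ΣAx̄ = 757655.96 mm³, ΣAȳ = 1799306.01 mm³.
x̄ = 757655.96/17738.27 = 42.71 mm; ȳ = 1799306.01/17738.27 = 101.44 mm.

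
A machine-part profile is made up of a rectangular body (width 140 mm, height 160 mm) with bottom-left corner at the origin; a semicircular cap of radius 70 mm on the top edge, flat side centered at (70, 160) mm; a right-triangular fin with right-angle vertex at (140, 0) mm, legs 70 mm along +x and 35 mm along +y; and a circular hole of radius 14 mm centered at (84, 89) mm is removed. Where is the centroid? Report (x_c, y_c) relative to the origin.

rectangular body: A = 140 × 160 = 22400.00, centroid at (70.00, 80.00).
semicircular top: A = ½π·70² = 7696.90, centroid at (70.00, 189.71).
triangular fin: A = ½·70·35 = 1225.00, centroid at (163.33, 11.67).
hole: A = −π·14² = -615.75, centroid at (84.00, 89.00).
ΣA = 30706.15 mm²
ΣAx_c = (22400.00)(70.00) + (7696.90)(70.00) + (1225.00)(163.33) + (-615.75)(84.00) = 2255143.29 mm³
ΣAy_c = (22400.00)(80.00) + (7696.90)(189.71) + (1225.00)(11.67) + (-615.75)(89.00) = 3211660.71 mm³
x_c = 2255143.29 / 30706.15 = 73.44 mm
y_c = 3211660.71 / 30706.15 = 104.59 mm

x_c = 73.44 mm, y_c = 104.59 mm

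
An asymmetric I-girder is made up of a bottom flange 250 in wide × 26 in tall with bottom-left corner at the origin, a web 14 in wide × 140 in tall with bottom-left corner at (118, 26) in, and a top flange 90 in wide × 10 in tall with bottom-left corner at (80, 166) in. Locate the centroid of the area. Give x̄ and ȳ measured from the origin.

x̄ = 125.00 in, ȳ = 45.57 in

bottom flange: A = 250 × 26 = 6500.00, centroid at (125.00, 13.00).
web: A = 14 × 140 = 1960.00, centroid at (125.00, 96.00).
top flange: A = 90 × 10 = 900.00, centroid at (125.00, 171.00).
ΣA = 9360.00 in²
ΣAx̄ = (6500.00)(125.00) + (1960.00)(125.00) + (900.00)(125.00) = 1170000.00 in³
ΣAȳ = (6500.00)(13.00) + (1960.00)(96.00) + (900.00)(171.00) = 426560.00 in³
x̄ = 1170000.00 / 9360.00 = 125.00 in
ȳ = 426560.00 / 9360.00 = 45.57 in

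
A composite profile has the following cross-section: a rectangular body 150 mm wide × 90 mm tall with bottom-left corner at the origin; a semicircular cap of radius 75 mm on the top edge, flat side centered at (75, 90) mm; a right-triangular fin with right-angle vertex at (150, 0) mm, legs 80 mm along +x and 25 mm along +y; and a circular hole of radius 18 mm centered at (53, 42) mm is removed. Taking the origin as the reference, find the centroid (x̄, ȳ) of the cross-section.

x̄ = 80.56 mm, ȳ = 73.91 mm

Part | A | x̄ᵢ | ȳᵢ | A·x̄ᵢ | A·ȳᵢ
rectangular body | 13500.00 | 75.00 | 45.00 | 1012500.00 | 607500.00
semicircular top | 8835.73 | 75.00 | 121.83 | 662679.70 | 1076465.64
triangular fin | 1000.00 | 176.67 | 8.33 | 176666.67 | 8333.33
hole | -1017.88 | 53.00 | 42.00 | -53947.43 | -42750.79
Σ | 22317.85 |  |  | 1797898.94 | 1649548.18
x̄ = 1797898.94 / 22317.85 = 80.56 mm
ȳ = 1649548.18 / 22317.85 = 73.91 mm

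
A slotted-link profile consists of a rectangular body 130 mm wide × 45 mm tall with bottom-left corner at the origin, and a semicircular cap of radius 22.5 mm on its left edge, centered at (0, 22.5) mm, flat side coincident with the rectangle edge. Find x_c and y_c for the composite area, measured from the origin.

rectangular body: A = 130 × 45 = 5850.00, centroid at (65.00, 22.50).
semicircular end: A = ½π·22.5² = 795.22, centroid at (-9.55, 22.50).
ΣA = 6645.22 mm²
ΣAx_c = (5850.00)(65.00) + (795.22)(-9.55) = 372656.25 mm³
ΣAy_c = (5850.00)(22.50) + (795.22)(22.50) = 149517.35 mm³
x_c = 372656.25 / 6645.22 = 56.08 mm
y_c = 149517.35 / 6645.22 = 22.50 mm

x_c = 56.08 mm, y_c = 22.50 mm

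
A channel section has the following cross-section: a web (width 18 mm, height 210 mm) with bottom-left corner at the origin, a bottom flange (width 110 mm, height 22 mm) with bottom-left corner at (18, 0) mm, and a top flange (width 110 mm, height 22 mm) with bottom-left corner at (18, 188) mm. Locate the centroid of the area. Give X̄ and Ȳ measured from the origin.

X̄ = 44.94 mm, Ȳ = 105.00 mm

web: A = 18 × 210 = 3780.00, centroid at (9.00, 105.00).
bottom flange: A = 110 × 22 = 2420.00, centroid at (73.00, 11.00).
top flange: A = 110 × 22 = 2420.00, centroid at (73.00, 199.00).
ΣA = 8620.00 mm²
ΣAX̄ = (3780.00)(9.00) + (2420.00)(73.00) + (2420.00)(73.00) = 387340.00 mm³
ΣAȲ = (3780.00)(105.00) + (2420.00)(11.00) + (2420.00)(199.00) = 905100.00 mm³
X̄ = 387340.00 / 8620.00 = 44.94 mm
Ȳ = 905100.00 / 8620.00 = 105.00 mm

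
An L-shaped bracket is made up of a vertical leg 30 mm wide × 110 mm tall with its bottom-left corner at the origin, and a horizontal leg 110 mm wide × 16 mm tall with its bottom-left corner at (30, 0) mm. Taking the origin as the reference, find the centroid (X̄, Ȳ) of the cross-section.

X̄ = 39.35 mm, Ȳ = 38.65 mm

Part | A | x̄ᵢ | ȳᵢ | A·x̄ᵢ | A·ȳᵢ
vertical leg | 3300.00 | 15.00 | 55.00 | 49500.00 | 181500.00
horizontal leg | 1760.00 | 85.00 | 8.00 | 149600.00 | 14080.00
Σ | 5060.00 |  |  | 199100.00 | 195580.00
X̄ = 199100.00 / 5060.00 = 39.35 mm
Ȳ = 195580.00 / 5060.00 = 38.65 mm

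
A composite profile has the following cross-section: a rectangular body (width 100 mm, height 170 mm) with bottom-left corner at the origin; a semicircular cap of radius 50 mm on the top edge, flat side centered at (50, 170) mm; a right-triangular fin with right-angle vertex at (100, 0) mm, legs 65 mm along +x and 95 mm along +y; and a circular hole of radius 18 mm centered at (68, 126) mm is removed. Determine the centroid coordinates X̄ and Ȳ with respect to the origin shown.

rectangular body: A = 100 × 170 = 17000.00, centroid at (50.00, 85.00).
semicircular top: A = ½π·50² = 3926.99, centroid at (50.00, 191.22).
triangular fin: A = ½·65·95 = 3087.50, centroid at (121.67, 31.67).
hole: A = −π·18² = -1017.88, centroid at (68.00, 126.00).
ΣA = 22996.61 mm²
ΣAX̄ = (17000.00)(50.00) + (3926.99)(50.00) + (3087.50)(121.67) + (-1017.88)(68.00) = 1352779.80 mm³
ΣAȲ = (17000.00)(85.00) + (3926.99)(191.22) + (3087.50)(31.67) + (-1017.88)(126.00) = 2165440.23 mm³
X̄ = 1352779.80 / 22996.61 = 58.83 mm
Ȳ = 2165440.23 / 22996.61 = 94.16 mm

X̄ = 58.83 mm, Ȳ = 94.16 mm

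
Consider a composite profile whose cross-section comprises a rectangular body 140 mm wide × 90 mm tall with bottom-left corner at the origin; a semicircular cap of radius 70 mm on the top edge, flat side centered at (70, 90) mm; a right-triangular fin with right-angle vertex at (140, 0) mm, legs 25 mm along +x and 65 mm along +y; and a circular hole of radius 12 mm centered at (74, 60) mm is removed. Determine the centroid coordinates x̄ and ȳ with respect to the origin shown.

x̄ = 72.99 mm, ȳ = 71.59 mm

Part | A | x̄ᵢ | ȳᵢ | A·x̄ᵢ | A·ȳᵢ
rectangular body | 12600.00 | 70.00 | 45.00 | 882000.00 | 567000.00
semicircular top | 7696.90 | 70.00 | 119.71 | 538783.14 | 921387.85
triangular fin | 812.50 | 148.33 | 21.67 | 120520.83 | 17604.17
hole | -452.39 | 74.00 | 60.00 | -33476.81 | -27143.36
Σ | 20657.01 |  |  | 1507827.16 | 1478848.65
x̄ = 1507827.16 / 20657.01 = 72.99 mm
ȳ = 1478848.65 / 20657.01 = 71.59 mm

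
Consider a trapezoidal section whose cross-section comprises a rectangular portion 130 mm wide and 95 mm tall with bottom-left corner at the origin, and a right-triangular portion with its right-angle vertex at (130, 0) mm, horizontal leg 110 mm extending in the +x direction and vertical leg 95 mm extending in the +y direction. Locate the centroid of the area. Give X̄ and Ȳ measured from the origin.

X̄ = 95.23 mm, Ȳ = 42.79 mm

rectangular portion: A = 130 × 95 = 12350.00, centroid at (65.00, 47.50).
triangular portion: A = ½·110·95 = 5225.00, centroid at (166.67, 31.67).
ΣA = 17575.00 mm², ΣAX̄ = 1673583.33 mm³, ΣAȲ = 752083.33 mm³.
X̄ = 1673583.33/17575.00 = 95.23 mm; Ȳ = 752083.33/17575.00 = 42.79 mm.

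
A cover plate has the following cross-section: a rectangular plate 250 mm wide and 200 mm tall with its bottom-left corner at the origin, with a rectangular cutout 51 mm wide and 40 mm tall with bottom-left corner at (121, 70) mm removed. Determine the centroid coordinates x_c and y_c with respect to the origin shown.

plate: A = 250 × 200 = 50000.00, centroid at (125.00, 100.00).
hole: A = −(51 × 40) = -2040.00, centroid at (146.50, 90.00).
ΣA = 47960.00 mm², ΣAx_c = 5951140.00 mm³, ΣAy_c = 4816400.00 mm³.
x_c = 5951140.00/47960.00 = 124.09 mm; y_c = 4816400.00/47960.00 = 100.43 mm.

x_c = 124.09 mm, y_c = 100.43 mm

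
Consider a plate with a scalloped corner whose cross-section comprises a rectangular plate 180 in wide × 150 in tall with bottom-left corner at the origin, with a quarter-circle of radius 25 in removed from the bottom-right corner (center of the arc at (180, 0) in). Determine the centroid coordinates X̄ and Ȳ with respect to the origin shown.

Part | A | x̄ᵢ | ȳᵢ | A·x̄ᵢ | A·ȳᵢ
plate | 27000.00 | 90.00 | 75.00 | 2430000.00 | 2025000.00
removed quarter-circle | -490.87 | 169.39 | 10.61 | -83148.96 | -5208.33
Σ | 26509.13 |  |  | 2346851.04 | 2019791.67
X̄ = 2346851.04 / 26509.13 = 88.53 in
Ȳ = 2019791.67 / 26509.13 = 76.19 in

X̄ = 88.53 in, Ȳ = 76.19 in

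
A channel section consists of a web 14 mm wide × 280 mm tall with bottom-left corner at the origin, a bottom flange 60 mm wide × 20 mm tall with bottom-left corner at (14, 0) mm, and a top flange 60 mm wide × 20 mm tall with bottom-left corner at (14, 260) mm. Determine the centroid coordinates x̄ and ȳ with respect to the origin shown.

Part | A | x̄ᵢ | ȳᵢ | A·x̄ᵢ | A·ȳᵢ
web | 3920.00 | 7.00 | 140.00 | 27440.00 | 548800.00
bottom flange | 1200.00 | 44.00 | 10.00 | 52800.00 | 12000.00
top flange | 1200.00 | 44.00 | 270.00 | 52800.00 | 324000.00
Σ | 6320.00 |  |  | 133040.00 | 884800.00
x̄ = 133040.00 / 6320.00 = 21.05 mm
ȳ = 884800.00 / 6320.00 = 140.00 mm

x̄ = 21.05 mm, ȳ = 140.00 mm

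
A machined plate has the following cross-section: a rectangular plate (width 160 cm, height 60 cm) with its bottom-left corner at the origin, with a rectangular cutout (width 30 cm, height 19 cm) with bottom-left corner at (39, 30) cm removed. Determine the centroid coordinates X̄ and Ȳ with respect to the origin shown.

Part | A | x̄ᵢ | ȳᵢ | A·x̄ᵢ | A·ȳᵢ
plate | 9600.00 | 80.00 | 30.00 | 768000.00 | 288000.00
hole | -570.00 | 54.00 | 39.50 | -30780.00 | -22515.00
Σ | 9030.00 |  |  | 737220.00 | 265485.00
X̄ = 737220.00 / 9030.00 = 81.64 cm
Ȳ = 265485.00 / 9030.00 = 29.40 cm

X̄ = 81.64 cm, Ȳ = 29.40 cm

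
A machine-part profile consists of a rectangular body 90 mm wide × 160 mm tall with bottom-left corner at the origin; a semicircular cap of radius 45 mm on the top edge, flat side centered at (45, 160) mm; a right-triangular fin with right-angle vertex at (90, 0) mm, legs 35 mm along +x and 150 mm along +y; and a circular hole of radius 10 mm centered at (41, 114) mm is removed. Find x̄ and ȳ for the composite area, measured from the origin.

x̄ = 52.54 mm, ȳ = 91.35 mm

rectangular body: A = 90 × 160 = 14400.00, centroid at (45.00, 80.00).
semicircular top: A = ½π·45² = 3180.86, centroid at (45.00, 179.10).
triangular fin: A = ½·35·150 = 2625.00, centroid at (101.67, 50.00).
hole: A = −π·10² = -314.16, centroid at (41.00, 114.00).
ΣA = 19891.70 mm²
ΣAx̄ = (14400.00)(45.00) + (3180.86)(45.00) + (2625.00)(101.67) + (-314.16)(41.00) = 1045133.29 mm³
ΣAȳ = (14400.00)(80.00) + (3180.86)(179.10) + (2625.00)(50.00) + (-314.16)(114.00) = 1817123.85 mm³
x̄ = 1045133.29 / 19891.70 = 52.54 mm
ȳ = 1817123.85 / 19891.70 = 91.35 mm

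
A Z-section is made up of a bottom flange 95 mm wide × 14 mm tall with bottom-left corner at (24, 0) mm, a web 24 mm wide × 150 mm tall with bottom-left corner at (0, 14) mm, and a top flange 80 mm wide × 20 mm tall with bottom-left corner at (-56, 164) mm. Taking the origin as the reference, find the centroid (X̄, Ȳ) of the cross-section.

X̄ = 17.26 mm, Ȳ = 93.13 mm

Part | A | x̄ᵢ | ȳᵢ | A·x̄ᵢ | A·ȳᵢ
bottom flange | 1330.00 | 71.50 | 7.00 | 95095.00 | 9310.00
web | 3600.00 | 12.00 | 89.00 | 43200.00 | 320400.00
top flange | 1600.00 | -16.00 | 174.00 | -25600.00 | 278400.00
Σ | 6530.00 |  |  | 112695.00 | 608110.00
X̄ = 112695.00 / 6530.00 = 17.26 mm
Ȳ = 608110.00 / 6530.00 = 93.13 mm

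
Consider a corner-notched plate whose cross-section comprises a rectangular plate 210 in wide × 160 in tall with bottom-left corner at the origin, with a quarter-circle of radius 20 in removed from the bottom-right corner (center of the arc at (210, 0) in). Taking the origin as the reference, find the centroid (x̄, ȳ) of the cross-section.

plate: A = 210 × 160 = 33600.00, centroid at (105.00, 80.00).
removed quarter-circle: A = −¼π·20² = -314.16, centroid at (201.51, 8.49).
ΣA = 33285.84 in²
ΣAx̄ = (33600.00)(105.00) + (-314.16)(201.51) = 3464693.22 in³
ΣAȳ = (33600.00)(80.00) + (-314.16)(8.49) = 2685333.33 in³
x̄ = 3464693.22 / 33285.84 = 104.09 in
ȳ = 2685333.33 / 33285.84 = 80.67 in

x̄ = 104.09 in, ȳ = 80.67 in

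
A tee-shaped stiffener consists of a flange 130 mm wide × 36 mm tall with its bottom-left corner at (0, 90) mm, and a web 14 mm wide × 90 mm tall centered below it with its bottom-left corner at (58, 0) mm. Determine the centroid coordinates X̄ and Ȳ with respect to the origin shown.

X̄ = 65.00 mm, Ȳ = 94.64 mm

web: A = 14 × 90 = 1260.00, centroid at (65.00, 45.00).
flange: A = 130 × 36 = 4680.00, centroid at (65.00, 108.00).
ΣA = 5940.00 mm², ΣAX̄ = 386100.00 mm³, ΣAȲ = 562140.00 mm³.
X̄ = 386100.00/5940.00 = 65.00 mm; Ȳ = 562140.00/5940.00 = 94.64 mm.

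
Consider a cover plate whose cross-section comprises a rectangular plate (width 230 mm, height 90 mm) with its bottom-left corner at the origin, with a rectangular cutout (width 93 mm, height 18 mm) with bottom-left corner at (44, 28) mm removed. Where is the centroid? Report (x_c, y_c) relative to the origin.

x_c = 117.16 mm, y_c = 45.70 mm

Part | A | x̄ᵢ | ȳᵢ | A·x̄ᵢ | A·ȳᵢ
plate | 20700.00 | 115.00 | 45.00 | 2380500.00 | 931500.00
hole | -1674.00 | 90.50 | 37.00 | -151497.00 | -61938.00
Σ | 19026.00 |  |  | 2229003.00 | 869562.00
x_c = 2229003.00 / 19026.00 = 117.16 mm
y_c = 869562.00 / 19026.00 = 45.70 mm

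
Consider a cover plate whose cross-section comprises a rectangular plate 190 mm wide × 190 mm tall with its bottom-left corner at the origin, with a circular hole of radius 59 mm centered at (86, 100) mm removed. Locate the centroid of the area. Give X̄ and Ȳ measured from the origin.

X̄ = 98.91 mm, Ȳ = 92.83 mm

Part | A | x̄ᵢ | ȳᵢ | A·x̄ᵢ | A·ȳᵢ
plate | 36100.00 | 95.00 | 95.00 | 3429500.00 | 3429500.00
hole | -10935.88 | 86.00 | 100.00 | -940486.03 | -1093588.40
Σ | 25164.12 |  |  | 2489013.97 | 2335911.60
X̄ = 2489013.97 / 25164.12 = 98.91 mm
Ȳ = 2335911.60 / 25164.12 = 92.83 mm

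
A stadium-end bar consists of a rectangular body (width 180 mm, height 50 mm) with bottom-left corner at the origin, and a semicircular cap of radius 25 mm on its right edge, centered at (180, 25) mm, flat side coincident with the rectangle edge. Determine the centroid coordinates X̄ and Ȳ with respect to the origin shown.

X̄ = 99.90 mm, Ȳ = 25.00 mm

rectangular body: A = 180 × 50 = 9000.00, centroid at (90.00, 25.00).
semicircular end: A = ½π·25² = 981.75, centroid at (190.61, 25.00).
ΣA = 9981.75 mm², ΣAX̄ = 997131.25 mm³, ΣAȲ = 249543.69 mm³.
X̄ = 997131.25/9981.75 = 99.90 mm; Ȳ = 249543.69/9981.75 = 25.00 mm.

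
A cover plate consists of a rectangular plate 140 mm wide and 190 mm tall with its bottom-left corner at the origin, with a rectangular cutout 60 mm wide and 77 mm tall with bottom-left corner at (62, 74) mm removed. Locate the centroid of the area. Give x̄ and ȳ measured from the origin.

plate: A = 140 × 190 = 26600.00, centroid at (70.00, 95.00).
hole: A = −(60 × 77) = -4620.00, centroid at (92.00, 112.50).
ΣA = 21980.00 mm², ΣAx̄ = 1436960.00 mm³, ΣAȳ = 2007250.00 mm³.
x̄ = 1436960.00/21980.00 = 65.38 mm; ȳ = 2007250.00/21980.00 = 91.32 mm.

x̄ = 65.38 mm, ȳ = 91.32 mm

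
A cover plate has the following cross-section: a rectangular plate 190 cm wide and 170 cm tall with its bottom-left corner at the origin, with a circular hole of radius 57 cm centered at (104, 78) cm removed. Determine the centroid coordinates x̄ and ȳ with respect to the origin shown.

x̄ = 90.84 cm, ȳ = 88.23 cm

plate: A = 190 × 170 = 32300.00, centroid at (95.00, 85.00).
hole: A = −π·57² = -10207.03, centroid at (104.00, 78.00).
ΣA = 22092.97 cm², ΣAx̄ = 2006968.41 cm³, ΣAȳ = 1949351.31 cm³.
x̄ = 2006968.41/22092.97 = 90.84 cm; ȳ = 1949351.31/22092.97 = 88.23 cm.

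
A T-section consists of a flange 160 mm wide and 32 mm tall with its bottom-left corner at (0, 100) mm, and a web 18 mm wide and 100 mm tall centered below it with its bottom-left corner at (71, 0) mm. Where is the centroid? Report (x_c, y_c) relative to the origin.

x_c = 80.00 mm, y_c = 98.83 mm

web: A = 18 × 100 = 1800.00, centroid at (80.00, 50.00).
flange: A = 160 × 32 = 5120.00, centroid at (80.00, 116.00).
ΣA = 6920.00 mm²
ΣAx_c = (1800.00)(80.00) + (5120.00)(80.00) = 553600.00 mm³
ΣAy_c = (1800.00)(50.00) + (5120.00)(116.00) = 683920.00 mm³
x_c = 553600.00 / 6920.00 = 80.00 mm
y_c = 683920.00 / 6920.00 = 98.83 mm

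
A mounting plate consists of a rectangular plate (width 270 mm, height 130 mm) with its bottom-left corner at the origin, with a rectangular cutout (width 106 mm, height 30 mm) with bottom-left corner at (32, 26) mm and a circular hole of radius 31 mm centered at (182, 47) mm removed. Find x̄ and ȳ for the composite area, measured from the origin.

x̄ = 135.59 mm, ȳ = 69.52 mm

plate: A = 270 × 130 = 35100.00, centroid at (135.00, 65.00).
hole 1: A = −(106 × 30) = -3180.00, centroid at (85.00, 41.00).
hole 2: A = −π·31² = -3019.07, centroid at (182.00, 47.00).
ΣA = 28900.93 mm²
ΣAx̄ = (35100.00)(135.00) + (-3180.00)(85.00) + (-3019.07)(182.00) = 3918729.16 mm³
ΣAȳ = (35100.00)(65.00) + (-3180.00)(41.00) + (-3019.07)(47.00) = 2009223.68 mm³
x̄ = 3918729.16 / 28900.93 = 135.59 mm
ȳ = 2009223.68 / 28900.93 = 69.52 mm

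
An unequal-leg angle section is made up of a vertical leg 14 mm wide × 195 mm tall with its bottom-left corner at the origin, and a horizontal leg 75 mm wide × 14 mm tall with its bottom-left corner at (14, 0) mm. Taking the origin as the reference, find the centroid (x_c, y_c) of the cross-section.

x_c = 19.36 mm, y_c = 72.36 mm

Part | A | x̄ᵢ | ȳᵢ | A·x̄ᵢ | A·ȳᵢ
vertical leg | 2730.00 | 7.00 | 97.50 | 19110.00 | 266175.00
horizontal leg | 1050.00 | 51.50 | 7.00 | 54075.00 | 7350.00
Σ | 3780.00 |  |  | 73185.00 | 273525.00
x_c = 73185.00 / 3780.00 = 19.36 mm
y_c = 273525.00 / 3780.00 = 72.36 mm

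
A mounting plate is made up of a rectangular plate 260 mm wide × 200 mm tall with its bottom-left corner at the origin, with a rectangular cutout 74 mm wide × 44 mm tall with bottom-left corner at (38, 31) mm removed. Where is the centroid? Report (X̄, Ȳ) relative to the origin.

plate: A = 260 × 200 = 52000.00, centroid at (130.00, 100.00).
hole: A = −(74 × 44) = -3256.00, centroid at (75.00, 53.00).
ΣA = 48744.00 mm², ΣAX̄ = 6515800.00 mm³, ΣAȲ = 5027432.00 mm³.
X̄ = 6515800.00/48744.00 = 133.67 mm; Ȳ = 5027432.00/48744.00 = 103.14 mm.

X̄ = 133.67 mm, Ȳ = 103.14 mm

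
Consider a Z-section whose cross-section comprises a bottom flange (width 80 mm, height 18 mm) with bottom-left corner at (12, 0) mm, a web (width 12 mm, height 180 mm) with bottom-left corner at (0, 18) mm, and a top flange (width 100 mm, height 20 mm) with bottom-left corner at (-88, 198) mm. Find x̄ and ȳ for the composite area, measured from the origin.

Part | A | x̄ᵢ | ȳᵢ | A·x̄ᵢ | A·ȳᵢ
bottom flange | 1440.00 | 52.00 | 9.00 | 74880.00 | 12960.00
web | 2160.00 | 6.00 | 108.00 | 12960.00 | 233280.00
top flange | 2000.00 | -38.00 | 208.00 | -76000.00 | 416000.00
Σ | 5600.00 |  |  | 11840.00 | 662240.00
x̄ = 11840.00 / 5600.00 = 2.11 mm
ȳ = 662240.00 / 5600.00 = 118.26 mm

x̄ = 2.11 mm, ȳ = 118.26 mm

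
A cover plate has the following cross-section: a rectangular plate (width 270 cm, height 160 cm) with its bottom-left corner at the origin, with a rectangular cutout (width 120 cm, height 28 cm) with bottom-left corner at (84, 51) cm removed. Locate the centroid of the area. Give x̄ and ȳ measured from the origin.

x̄ = 134.24 cm, ȳ = 81.27 cm

plate: A = 270 × 160 = 43200.00, centroid at (135.00, 80.00).
hole: A = −(120 × 28) = -3360.00, centroid at (144.00, 65.00).
ΣA = 39840.00 cm², ΣAx̄ = 5348160.00 cm³, ΣAȳ = 3237600.00 cm³.
x̄ = 5348160.00/39840.00 = 134.24 cm; ȳ = 3237600.00/39840.00 = 81.27 cm.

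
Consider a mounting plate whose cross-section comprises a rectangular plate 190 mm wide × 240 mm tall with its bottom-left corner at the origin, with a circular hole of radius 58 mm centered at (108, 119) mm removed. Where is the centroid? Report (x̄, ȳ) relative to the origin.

x̄ = 91.08 mm, ȳ = 120.30 mm

plate: A = 190 × 240 = 45600.00, centroid at (95.00, 120.00).
hole: A = −π·58² = -10568.32, centroid at (108.00, 119.00).
ΣA = 35031.68 mm², ΣAx̄ = 3190621.69 mm³, ΣAȳ = 4214370.20 mm³.
x̄ = 3190621.69/35031.68 = 91.08 mm; ȳ = 4214370.20/35031.68 = 120.30 mm.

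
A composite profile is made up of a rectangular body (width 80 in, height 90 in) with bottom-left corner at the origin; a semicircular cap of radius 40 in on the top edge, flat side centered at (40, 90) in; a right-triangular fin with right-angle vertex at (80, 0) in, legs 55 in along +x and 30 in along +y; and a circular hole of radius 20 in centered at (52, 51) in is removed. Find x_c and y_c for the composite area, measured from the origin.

x_c = 43.56 in, y_c = 57.86 in

rectangular body: A = 80 × 90 = 7200.00, centroid at (40.00, 45.00).
semicircular top: A = ½π·40² = 2513.27, centroid at (40.00, 106.98).
triangular fin: A = ½·55·30 = 825.00, centroid at (98.33, 10.00).
hole: A = −π·20² = -1256.64, centroid at (52.00, 51.00).
ΣA = 9281.64 in², ΣAx_c = 404310.84 in³, ΣAy_c = 537022.85 in³.
x_c = 404310.84/9281.64 = 43.56 in; y_c = 537022.85/9281.64 = 57.86 in.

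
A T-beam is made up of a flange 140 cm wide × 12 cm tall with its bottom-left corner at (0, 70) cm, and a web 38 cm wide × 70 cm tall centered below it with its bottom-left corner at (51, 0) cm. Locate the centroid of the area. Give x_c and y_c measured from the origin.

x_c = 70.00 cm, y_c = 50.87 cm

web: A = 38 × 70 = 2660.00, centroid at (70.00, 35.00).
flange: A = 140 × 12 = 1680.00, centroid at (70.00, 76.00).
ΣA = 4340.00 cm², ΣAx_c = 303800.00 cm³, ΣAy_c = 220780.00 cm³.
x_c = 303800.00/4340.00 = 70.00 cm; y_c = 220780.00/4340.00 = 50.87 cm.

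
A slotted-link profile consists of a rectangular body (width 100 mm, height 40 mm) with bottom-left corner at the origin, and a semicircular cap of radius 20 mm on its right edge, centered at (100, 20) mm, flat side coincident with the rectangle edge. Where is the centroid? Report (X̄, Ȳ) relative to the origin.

rectangular body: A = 100 × 40 = 4000.00, centroid at (50.00, 20.00).
semicircular end: A = ½π·20² = 628.32, centroid at (108.49, 20.00).
ΣA = 4628.32 mm²
ΣAX̄ = (4000.00)(50.00) + (628.32)(108.49) = 268165.19 mm³
ΣAȲ = (4000.00)(20.00) + (628.32)(20.00) = 92566.37 mm³
X̄ = 268165.19 / 4628.32 = 57.94 mm
Ȳ = 92566.37 / 4628.32 = 20.00 mm

X̄ = 57.94 mm, Ȳ = 20.00 mm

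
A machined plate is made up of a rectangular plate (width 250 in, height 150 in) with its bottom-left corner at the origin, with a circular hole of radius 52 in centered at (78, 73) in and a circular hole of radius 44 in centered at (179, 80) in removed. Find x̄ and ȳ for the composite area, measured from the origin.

x̄ = 128.09 in, ȳ = 74.41 in

plate: A = 250 × 150 = 37500.00, centroid at (125.00, 75.00).
hole 1: A = −π·52² = -8494.87, centroid at (78.00, 73.00).
hole 2: A = −π·44² = -6082.12, centroid at (179.00, 80.00).
ΣA = 22923.01 in², ΣAx̄ = 2936200.33 in³, ΣAȳ = 1705804.87 in³.
x̄ = 2936200.33/22923.01 = 128.09 in; ȳ = 1705804.87/22923.01 = 74.41 in.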